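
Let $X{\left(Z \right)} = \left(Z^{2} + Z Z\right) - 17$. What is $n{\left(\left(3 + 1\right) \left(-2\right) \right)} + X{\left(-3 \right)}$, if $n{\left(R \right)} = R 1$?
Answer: $-7$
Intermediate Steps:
$X{\left(Z \right)} = -17 + 2 Z^{2}$ ($X{\left(Z \right)} = \left(Z^{2} + Z^{2}\right) - 17 = 2 Z^{2} - 17 = -17 + 2 Z^{2}$)
$n{\left(R \right)} = R$
$n{\left(\left(3 + 1\right) \left(-2\right) \right)} + X{\left(-3 \right)} = \left(3 + 1\right) \left(-2\right) - \left(17 - 2 \left(-3\right)^{2}\right) = 4 \left(-2\right) + \left(-17 + 2 \cdot 9\right) = -8 + \left(-17 + 18\right) = -8 + 1 = -7$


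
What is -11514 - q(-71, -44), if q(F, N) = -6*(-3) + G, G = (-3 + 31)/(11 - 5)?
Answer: -34610/3 ≈ -11537.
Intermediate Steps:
G = 14/3 (G = 28/6 = 28*(⅙) = 14/3 ≈ 4.6667)
q(F, N) = 68/3 (q(F, N) = -6*(-3) + 14/3 = 18 + 14/3 = 68/3)
-11514 - q(-71, -44) = -11514 - 1*68/3 = -11514 - 68/3 = -34610/3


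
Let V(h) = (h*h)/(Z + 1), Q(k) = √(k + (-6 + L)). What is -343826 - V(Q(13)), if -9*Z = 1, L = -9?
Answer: -1375295/4 ≈ -3.4382e+5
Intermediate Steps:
Z = -⅑ (Z = -⅑*1 = -⅑ ≈ -0.11111)
Q(k) = √(-15 + k) (Q(k) = √(k + (-6 - 9)) = √(k - 15) = √(-15 + k))
V(h) = 9*h²/8 (V(h) = (h*h)/(-⅑ + 1) = h²/(8/9) = h²*(9/8) = 9*h²/8)
-343826 - V(Q(13)) = -343826 - 9*(√(-15 + 13))²/8 = -343826 - 9*(√(-2))²/8 = -343826 - 9*(I*√2)²/8 = -343826 - 9*(-2)/8 = -343826 - 1*(-9/4) = -343826 + 9/4 = -1375295/4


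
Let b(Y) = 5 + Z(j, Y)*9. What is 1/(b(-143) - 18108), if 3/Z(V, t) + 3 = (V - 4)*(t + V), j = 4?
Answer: -1/18112 ≈ -5.5212e-5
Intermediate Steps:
Z(V, t) = 3/(-3 + (-4 + V)*(V + t)) (Z(V, t) = 3/(-3 + (V - 4)*(t + V)) = 3/(-3 + (-4 + V)*(V + t)))
b(Y) = -4 (b(Y) = 5 + (3/(-3 + 4² - 4*4 - 4*Y + 4*Y))*9 = 5 + (3/(-3 + 16 - 16 - 4*Y + 4*Y))*9 = 5 + (3/(-3))*9 = 5 + (3*(-⅓))*9 = 5 - 1*9 = 5 - 9 = -4)
1/(b(-143) - 18108) = 1/(-4 - 18108) = 1/(-18112) = -1/18112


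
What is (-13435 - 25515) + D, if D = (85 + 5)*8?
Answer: -38230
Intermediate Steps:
D = 720 (D = 90*8 = 720)
(-13435 - 25515) + D = (-13435 - 25515) + 720 = -38950 + 720 = -38230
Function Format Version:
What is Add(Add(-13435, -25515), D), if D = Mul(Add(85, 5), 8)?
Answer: -38230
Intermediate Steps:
D = 720 (D = Mul(90, 8) = 720)
Add(Add(-13435, -25515), D) = Add(Add(-13435, -25515), 720) = Add(-38950, 720) = -38230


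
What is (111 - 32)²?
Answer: 6241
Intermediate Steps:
(111 - 32)² = 79² = 6241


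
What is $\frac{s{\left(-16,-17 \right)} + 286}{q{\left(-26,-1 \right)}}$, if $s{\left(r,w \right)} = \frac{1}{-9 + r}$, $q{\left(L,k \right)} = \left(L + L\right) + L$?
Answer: $- \frac{2383}{650} \approx -3.6662$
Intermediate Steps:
$q{\left(L,k \right)} = 3 L$ ($q{\left(L,k \right)} = 2 L + L = 3 L$)
$\frac{s{\left(-16,-17 \right)} + 286}{q{\left(-26,-1 \right)}} = \frac{\frac{1}{-9 - 16} + 286}{3 \left(-26\right)} = \frac{\frac{1}{-25} + 286}{-78} = \left(- \frac{1}{25} + 286\right) \left(- \frac{1}{78}\right) = \frac{7149}{25} \left(- \frac{1}{78}\right) = - \frac{2383}{650}$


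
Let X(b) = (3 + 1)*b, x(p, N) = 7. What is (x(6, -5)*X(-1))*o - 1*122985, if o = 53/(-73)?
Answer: -8976421/73 ≈ -1.2296e+5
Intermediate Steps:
X(b) = 4*b
o = -53/73 (o = 53*(-1/73) = -53/73 ≈ -0.72603)
(x(6, -5)*X(-1))*o - 1*122985 = (7*(4*(-1)))*(-53/73) - 1*122985 = (7*(-4))*(-53/73) - 122985 = -28*(-53/73) - 122985 = 1484/73 - 122985 = -8976421/73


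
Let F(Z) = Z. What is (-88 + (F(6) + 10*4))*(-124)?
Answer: 5208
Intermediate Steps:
(-88 + (F(6) + 10*4))*(-124) = (-88 + (6 + 10*4))*(-124) = (-88 + (6 + 40))*(-124) = (-88 + 46)*(-124) = -42*(-124) = 5208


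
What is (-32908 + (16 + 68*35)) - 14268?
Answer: -44780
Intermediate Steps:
(-32908 + (16 + 68*35)) - 14268 = (-32908 + (16 + 2380)) - 14268 = (-32908 + 2396) - 14268 = -30512 - 14268 = -44780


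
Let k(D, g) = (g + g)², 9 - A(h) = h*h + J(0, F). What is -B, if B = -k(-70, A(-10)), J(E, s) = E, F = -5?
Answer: 33124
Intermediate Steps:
A(h) = 9 - h² (A(h) = 9 - (h*h + 0) = 9 - (h² + 0) = 9 - h²)
k(D, g) = 4*g² (k(D, g) = (2*g)² = 4*g²)
B = -33124 (B = -4*(9 - 1*(-10)²)² = -4*(9 - 1*100)² = -4*(9 - 100)² = -4*(-91)² = -4*8281 = -1*33124 = -33124)
-B = -1*(-33124) = 33124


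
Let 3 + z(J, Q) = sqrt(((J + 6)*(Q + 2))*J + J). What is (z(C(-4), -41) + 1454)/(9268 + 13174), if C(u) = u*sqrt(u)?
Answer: 1451/22442 + sqrt(624 + 466*I)/11221 ≈ 0.067016 + 0.00078405*I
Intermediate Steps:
C(u) = u**(3/2)
z(J, Q) = -3 + sqrt(J + J*(2 + Q)*(6 + J)) (z(J, Q) = -3 + sqrt(((J + 6)*(Q + 2))*J + J) = -3 + sqrt(((6 + J)*(2 + Q))*J + J) = -3 + sqrt(((2 + Q)*(6 + J))*J + J) = -3 + sqrt(J*(2 + Q)*(6 + J) + J) = -3 + sqrt(J + J*(2 + Q)*(6 + J)))
(z(C(-4), -41) + 1454)/(9268 + 13174) = ((-3 + sqrt((-4)**(3/2)*(13 + 2*(-4)**(3/2) + 6*(-41) + (-4)**(3/2)*(-41)))) + 1454)/(9268 + 13174) = ((-3 + sqrt((-8*I)*(13 + 2*(-8*I) - 246 - 8*I*(-41)))) + 1454)/22442 = ((-3 + sqrt((-8*I)*(13 - 16*I - 246 + 328*I))) + 1454)*(1/22442) = ((-3 + sqrt((-8*I)*(-233 + 312*I))) + 1454)*(1/22442) = ((-3 + sqrt(-8*I*(-233 + 312*I))) + 1454)*(1/22442) = ((-3 + 2*sqrt(2)*sqrt(-I*(-233 + 312*I))) + 1454)*(1/22442) = (1451 + 2*sqrt(2)*sqrt(-I*(-233 + 312*I)))*(1/22442) = 1451/22442 + sqrt(2)*sqrt(-I*(-233 + 312*I))/11221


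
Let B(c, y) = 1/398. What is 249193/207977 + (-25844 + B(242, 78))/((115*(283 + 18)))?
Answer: 184834533509/409321613470 ≈ 0.45156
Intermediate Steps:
B(c, y) = 1/398
249193/207977 + (-25844 + B(242, 78))/((115*(283 + 18))) = 249193/207977 + (-25844 + 1/398)/((115*(283 + 18))) = 249193*(1/207977) - 10285911/(398*(115*301)) = 35599/29711 - 10285911/398/34615 = 35599/29711 - 10285911/398*1/34615 = 35599/29711 - 10285911/13776770 = 184834533509/409321613470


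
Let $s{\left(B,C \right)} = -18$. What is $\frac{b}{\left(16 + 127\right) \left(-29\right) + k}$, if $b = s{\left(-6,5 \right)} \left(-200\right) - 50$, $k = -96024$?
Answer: $- \frac{3550}{100171} \approx -0.035439$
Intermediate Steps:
$b = 3550$ ($b = \left(-18\right) \left(-200\right) - 50 = 3600 - 50 = 3550$)
$\frac{b}{\left(16 + 127\right) \left(-29\right) + k} = \frac{3550}{\left(16 + 127\right) \left(-29\right) - 96024} = \frac{3550}{143 \left(-29\right) - 96024} = \frac{3550}{-4147 - 96024} = \frac{3550}{-100171} = 3550 \left(- \frac{1}{100171}\right) = - \frac{3550}{100171}$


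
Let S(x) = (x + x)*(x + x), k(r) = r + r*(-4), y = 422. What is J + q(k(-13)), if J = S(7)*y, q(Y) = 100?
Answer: 82812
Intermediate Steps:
k(r) = -3*r (k(r) = r - 4*r = -3*r)
S(x) = 4*x**2 (S(x) = (2*x)*(2*x) = 4*x**2)
J = 82712 (J = (4*7**2)*422 = (4*49)*422 = 196*422 = 82712)
J + q(k(-13)) = 82712 + 100 = 82812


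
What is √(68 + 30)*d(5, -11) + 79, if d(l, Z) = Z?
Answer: 79 - 77*√2 ≈ -29.894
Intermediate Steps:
√(68 + 30)*d(5, -11) + 79 = √(68 + 30)*(-11) + 79 = √98*(-11) + 79 = (7*√2)*(-11) + 79 = -77*√2 + 79 = 79 - 77*√2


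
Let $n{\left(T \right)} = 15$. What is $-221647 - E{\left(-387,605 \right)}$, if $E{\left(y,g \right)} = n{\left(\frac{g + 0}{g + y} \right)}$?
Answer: $-221662$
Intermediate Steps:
$E{\left(y,g \right)} = 15$
$-221647 - E{\left(-387,605 \right)} = -221647 - 15 = -221662$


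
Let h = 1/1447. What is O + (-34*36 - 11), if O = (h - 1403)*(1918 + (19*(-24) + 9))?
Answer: -2988122985/1447 ≈ -2.0650e+6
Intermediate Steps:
h = 1/1447 ≈ 0.00069109
O = -2986335940/1447 (O = (1/1447 - 1403)*(1918 + (19*(-24) + 9)) = -2030140*(1918 + (-456 + 9))/1447 = -2030140*(1918 - 447)/1447 = -2030140/1447*1471 = -2986335940/1447 ≈ -2.0638e+6)
O + (-34*36 - 11) = -2986335940/1447 + (-34*36 - 11) = -2986335940/1447 + (-1224 - 11) = -2986335940/1447 - 1235 = -2988122985/1447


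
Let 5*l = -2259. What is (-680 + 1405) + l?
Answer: 1366/5 ≈ 273.20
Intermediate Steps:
l = -2259/5 (l = (⅕)*(-2259) = -2259/5 ≈ -451.80)
(-680 + 1405) + l = (-680 + 1405) - 2259/5 = 725 - 2259/5 = 1366/5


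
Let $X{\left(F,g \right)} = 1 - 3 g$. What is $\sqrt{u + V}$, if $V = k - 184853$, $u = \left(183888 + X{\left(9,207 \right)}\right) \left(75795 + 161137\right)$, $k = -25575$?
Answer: $2 \sqrt{10855460837} \approx 2.0838 \cdot 10^{5}$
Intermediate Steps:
$u = 43422053776$ ($u = \left(183888 + \left(1 - 621\right)\right) \left(75795 + 161137\right) = \left(183888 + \left(1 - 621\right)\right) 236932 = \left(183888 - 620\right) 236932 = 183268 \cdot 236932 = 43422053776$)
$V = -210428$ ($V = -25575 - 184853 = -210428$)
$\sqrt{u + V} = \sqrt{43422053776 - 210428} = \sqrt{43421843348} = 2 \sqrt{10855460837}$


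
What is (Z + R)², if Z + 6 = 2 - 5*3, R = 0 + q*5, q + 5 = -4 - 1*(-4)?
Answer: 1936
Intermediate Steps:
q = -5 (q = -5 + (-4 - 1*(-4)) = -5 + (-4 + 4) = -5 + 0 = -5)
R = -25 (R = 0 - 5*5 = 0 - 25 = -25)
Z = -19 (Z = -6 + (2 - 5*3) = -6 + (2 - 15) = -6 - 13 = -19)
(Z + R)² = (-19 - 25)² = (-44)² = 1936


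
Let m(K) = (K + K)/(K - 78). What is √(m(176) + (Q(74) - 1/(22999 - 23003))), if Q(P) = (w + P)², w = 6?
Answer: √1255153/14 ≈ 80.024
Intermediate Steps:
Q(P) = (6 + P)²
m(K) = 2*K/(-78 + K) (m(K) = (2*K)/(-78 + K) = 2*K/(-78 + K))
√(m(176) + (Q(74) - 1/(22999 - 23003))) = √(2*176/(-78 + 176) + ((6 + 74)² - 1/(22999 - 23003))) = √(2*176/98 + (80² - 1/(-4))) = √(2*176*(1/98) + (6400 - 1*(-¼))) = √(176/49 + (6400 + ¼)) = √(176/49 + 25601/4) = √(1255153/196) = √1255153/14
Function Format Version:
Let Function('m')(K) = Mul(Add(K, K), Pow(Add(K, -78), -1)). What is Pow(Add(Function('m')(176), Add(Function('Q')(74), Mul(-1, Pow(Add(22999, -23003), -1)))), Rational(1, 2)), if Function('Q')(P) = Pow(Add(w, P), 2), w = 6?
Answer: Mul(Rational(1, 14), Pow(1255153, Rational(1, 2))) ≈ 80.024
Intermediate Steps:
Function('Q')(P) = Pow(Add(6, P), 2)
Function('m')(K) = Mul(2, K, Pow(Add(-78, K), -1)) (Function('m')(K) = Mul(Mul(2, K), Pow(Add(-78, K), -1)) = Mul(2, K, Pow(Add(-78, K), -1)))
Pow(Add(Function('m')(176), Add(Function('Q')(74), Mul(-1, Pow(Add(22999, -23003), -1)))), Rational(1, 2)) = Pow(Add(Mul(2, 176, Pow(Add(-78, 176), -1)), Add(Pow(Add(6, 74), 2), Mul(-1, Pow(Add(22999, -23003), -1)))), Rational(1, 2)) = Pow(Add(Mul(2, 176, Pow(98, -1)), Add(Pow(80, 2), Mul(-1, Pow(-4, -1)))), Rational(1, 2)) = Pow(Add(Mul(2, 176, Rational(1, 98)), Add(6400, Mul(-1, Rational(-1, 4)))), Rational(1, 2)) = Pow(Add(Rational(176, 49), Add(6400, Rational(1, 4))), Rational(1, 2)) = Pow(Add(Rational(176, 49), Rational(25601, 4)), Rational(1, 2)) = Pow(Rational(1255153, 196), Rational(1, 2)) = Mul(Rational(1, 14), Pow(1255153, Rational(1, 2)))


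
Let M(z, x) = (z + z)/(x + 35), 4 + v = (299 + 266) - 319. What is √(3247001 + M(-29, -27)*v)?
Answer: √12980986/2 ≈ 1801.5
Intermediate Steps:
v = 242 (v = -4 + ((299 + 266) - 319) = -4 + (565 - 319) = -4 + 246 = 242)
M(z, x) = 2*z/(35 + x) (M(z, x) = (2*z)/(35 + x) = 2*z/(35 + x))
√(3247001 + M(-29, -27)*v) = √(3247001 + (2*(-29)/(35 - 27))*242) = √(3247001 + (2*(-29)/8)*242) = √(3247001 + (2*(-29)*(⅛))*242) = √(3247001 - 29/4*242) = √(3247001 - 3509/2) = √(6490493/2) = √12980986/2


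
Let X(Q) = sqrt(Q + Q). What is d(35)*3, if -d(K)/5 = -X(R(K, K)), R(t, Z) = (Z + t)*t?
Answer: 1050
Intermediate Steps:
R(t, Z) = t*(Z + t)
X(Q) = sqrt(2)*sqrt(Q) (X(Q) = sqrt(2*Q) = sqrt(2)*sqrt(Q))
d(K) = 10*sqrt(K**2) (d(K) = -(-5)*sqrt(2)*sqrt(K*(K + K)) = -(-5)*sqrt(2)*sqrt(K*(2*K)) = -(-5)*sqrt(2)*sqrt(2*K**2) = -(-5)*sqrt(2)*(sqrt(2)*sqrt(K**2)) = -(-5)*2*sqrt(K**2) = -(-10)*sqrt(K**2) = 10*sqrt(K**2))
d(35)*3 = (10*sqrt(35**2))*3 = (10*sqrt(1225))*3 = (10*35)*3 = 350*3 = 1050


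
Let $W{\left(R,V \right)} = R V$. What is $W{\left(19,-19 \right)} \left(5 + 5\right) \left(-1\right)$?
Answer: $3610$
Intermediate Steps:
$W{\left(19,-19 \right)} \left(5 + 5\right) \left(-1\right) = 19 \left(-19\right) \left(5 + 5\right) \left(-1\right) = - 361 \cdot 10 \left(-1\right) = \left(-361\right) \left(-10\right) = 3610$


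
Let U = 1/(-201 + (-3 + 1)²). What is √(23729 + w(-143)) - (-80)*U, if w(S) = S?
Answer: -80/197 + √23586 ≈ 153.17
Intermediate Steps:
U = -1/197 (U = 1/(-201 + (-2)²) = 1/(-201 + 4) = 1/(-197) = -1/197 ≈ -0.0050761)
√(23729 + w(-143)) - (-80)*U = √(23729 - 143) - (-80)*(-1)/197 = √23586 - 1*80/197 = √23586 - 80/197 = -80/197 + √23586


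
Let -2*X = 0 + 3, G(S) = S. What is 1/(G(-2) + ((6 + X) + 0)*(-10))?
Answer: -1/47 ≈ -0.021277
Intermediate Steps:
X = -3/2 (X = -(0 + 3)/2 = -1/2*3 = -3/2 ≈ -1.5000)
1/(G(-2) + ((6 + X) + 0)*(-10)) = 1/(-2 + ((6 - 3/2) + 0)*(-10)) = 1/(-2 + (9/2 + 0)*(-10)) = 1/(-2 + (9/2)*(-10)) = 1/(-2 - 45) = 1/(-47) = -1/47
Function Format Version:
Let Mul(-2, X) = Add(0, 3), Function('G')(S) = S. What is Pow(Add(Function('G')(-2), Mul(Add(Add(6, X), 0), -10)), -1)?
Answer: Rational(-1, 47) ≈ -0.021277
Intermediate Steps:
X = Rational(-3, 2) (X = Mul(Rational(-1, 2), Add(0, 3)) = Mul(Rational(-1, 2), 3) = Rational(-3, 2) ≈ -1.5000)
Pow(Add(Function('G')(-2), Mul(Add(Add(6, X), 0), -10)), -1) = Pow(Add(-2, Mul(Add(Add(6, Rational(-3, 2)), 0), -10)), -1) = Pow(Add(-2, Mul(Add(Rational(9, 2), 0), -10)), -1) = Pow(Add(-2, Mul(Rational(9, 2), -10)), -1) = Pow(Add(-2, -45), -1) = Pow(-47, -1) = Rational(-1, 47)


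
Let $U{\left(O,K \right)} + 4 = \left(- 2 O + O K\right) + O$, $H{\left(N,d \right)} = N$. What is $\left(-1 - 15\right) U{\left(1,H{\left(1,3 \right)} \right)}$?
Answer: $64$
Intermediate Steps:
$U{\left(O,K \right)} = -4 - O + K O$ ($U{\left(O,K \right)} = -4 + \left(\left(- 2 O + O K\right) + O\right) = -4 + \left(\left(- 2 O + K O\right) + O\right) = -4 + \left(- O + K O\right) = -4 - O + K O$)
$\left(-1 - 15\right) U{\left(1,H{\left(1,3 \right)} \right)} = \left(-1 - 15\right) \left(-4 - 1 + 1 \cdot 1\right) = - 16 \left(-4 - 1 + 1\right) = \left(-16\right) \left(-4\right) = 64$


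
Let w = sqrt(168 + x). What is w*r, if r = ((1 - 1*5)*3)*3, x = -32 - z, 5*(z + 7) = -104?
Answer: -108*sqrt(455)/5 ≈ -460.74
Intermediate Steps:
z = -139/5 (z = -7 + (1/5)*(-104) = -7 - 104/5 = -139/5 ≈ -27.800)
x = -21/5 (x = -32 - 1*(-139/5) = -32 + 139/5 = -21/5 ≈ -4.2000)
w = 3*sqrt(455)/5 (w = sqrt(168 - 21/5) = sqrt(819/5) = 3*sqrt(455)/5 ≈ 12.798)
r = -36 (r = ((1 - 5)*3)*3 = -4*3*3 = -12*3 = -36)
w*r = (3*sqrt(455)/5)*(-36) = -108*sqrt(455)/5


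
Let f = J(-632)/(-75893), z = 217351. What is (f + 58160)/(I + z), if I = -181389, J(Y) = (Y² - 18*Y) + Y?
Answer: 2206763356/1364632033 ≈ 1.6171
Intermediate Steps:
J(Y) = Y² - 17*Y
f = -410168/75893 (f = -632*(-17 - 632)/(-75893) = -632*(-649)*(-1/75893) = 410168*(-1/75893) = -410168/75893 ≈ -5.4046)
(f + 58160)/(I + z) = (-410168/75893 + 58160)/(-181389 + 217351) = (4413526712/75893)/35962 = (4413526712/75893)*(1/35962) = 2206763356/1364632033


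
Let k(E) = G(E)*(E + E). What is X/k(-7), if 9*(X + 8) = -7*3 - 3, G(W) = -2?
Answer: -8/21 ≈ -0.38095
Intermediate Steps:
X = -32/3 (X = -8 + (-7*3 - 3)/9 = -8 + (-21 - 3)/9 = -8 + (⅑)*(-24) = -8 - 8/3 = -32/3 ≈ -10.667)
k(E) = -4*E (k(E) = -2*(E + E) = -4*E)
X/k(-7) = -32/(3*((-4*(-7)))) = -32/3/28 = -32/3*1/28 = -8/21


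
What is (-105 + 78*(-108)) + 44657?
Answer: 36128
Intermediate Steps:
(-105 + 78*(-108)) + 44657 = (-105 - 8424) + 44657 = -8529 + 44657 = 36128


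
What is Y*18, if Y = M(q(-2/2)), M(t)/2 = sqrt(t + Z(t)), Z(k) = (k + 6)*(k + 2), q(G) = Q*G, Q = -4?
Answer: 288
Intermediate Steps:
q(G) = -4*G
Z(k) = (2 + k)*(6 + k) (Z(k) = (6 + k)*(2 + k) = (2 + k)*(6 + k))
M(t) = 2*sqrt(12 + t**2 + 9*t) (M(t) = 2*sqrt(t + (12 + t**2 + 8*t)) = 2*sqrt(12 + t**2 + 9*t))
Y = 16 (Y = 2*sqrt(12 + (-(-8)/2)**2 + 9*(-(-8)/2)) = 2*sqrt(12 + (-4*(-1))**2 + 9*(-4*(-1))) = 2*sqrt(12 + 4**2 + 9*4) = 2*sqrt(12 + 16 + 36) = 2*sqrt(64) = 2*8 = 16)
Y*18 = 16*18 = 288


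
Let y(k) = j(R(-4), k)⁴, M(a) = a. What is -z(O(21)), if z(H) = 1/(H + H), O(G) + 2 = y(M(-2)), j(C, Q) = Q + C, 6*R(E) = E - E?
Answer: -1/28 ≈ -0.035714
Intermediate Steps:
R(E) = 0 (R(E) = (E - E)/6 = (⅙)*0 = 0)
j(C, Q) = C + Q
y(k) = k⁴ (y(k) = (0 + k)⁴ = k⁴)
O(G) = 14 (O(G) = -2 + (-2)⁴ = -2 + 16 = 14)
z(H) = 1/(2*H)
-z(O(21)) = -1/(2*14) = -1*1/28 = -1/28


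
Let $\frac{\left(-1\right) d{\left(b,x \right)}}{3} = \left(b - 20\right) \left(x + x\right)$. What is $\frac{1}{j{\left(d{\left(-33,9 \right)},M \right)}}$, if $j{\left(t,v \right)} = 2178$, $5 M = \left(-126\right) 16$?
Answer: $\frac{1}{2178} \approx 0.00045914$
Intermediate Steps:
$M = - \frac{2016}{5}$ ($M = \frac{\left(-126\right) 16}{5} = \frac{1}{5} \left(-2016\right) = - \frac{2016}{5} \approx -403.2$)
$d{\left(b,x \right)} = - 6 x \left(-20 + b\right)$ ($d{\left(b,x \right)} = - 3 \left(b - 20\right) \left(x + x\right) = - 3 \left(-20 + b\right) 2 x = - 3 \cdot 2 x \left(-20 + b\right) = - 6 x \left(-20 + b\right)$)
$\frac{1}{j{\left(d{\left(-33,9 \right)},M \right)}} = \frac{1}{2178}$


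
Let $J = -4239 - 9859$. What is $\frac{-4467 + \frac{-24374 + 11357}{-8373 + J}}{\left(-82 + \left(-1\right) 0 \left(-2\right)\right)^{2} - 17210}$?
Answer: $\frac{50182470}{117815453} \approx 0.42594$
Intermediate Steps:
$J = -14098$
$\frac{-4467 + \frac{-24374 + 11357}{-8373 + J}}{\left(-82 + \left(-1\right) 0 \left(-2\right)\right)^{2} - 17210} = \frac{-4467 + \frac{-24374 + 11357}{-8373 - 14098}}{\left(-82 + \left(-1\right) 0 \left(-2\right)\right)^{2} - 17210} = \frac{-4467 - \frac{13017}{-22471}}{\left(-82 + 0 \left(-2\right)\right)^{2} - 17210} = \frac{-4467 - - \frac{13017}{22471}}{\left(-82 + 0\right)^{2} - 17210} = \frac{-4467 + \frac{13017}{22471}}{\left(-82\right)^{2} - 17210} = - \frac{100364940}{22471 \left(6724 - 17210\right)} = - \frac{100364940}{22471 \left(-10486\right)} = \left(- \frac{100364940}{22471}\right) \left(- \frac{1}{10486}\right) = \frac{50182470}{117815453}$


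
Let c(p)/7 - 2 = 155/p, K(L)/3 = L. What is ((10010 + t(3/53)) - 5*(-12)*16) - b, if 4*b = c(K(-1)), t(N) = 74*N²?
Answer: 372714539/33708 ≈ 11057.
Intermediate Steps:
K(L) = 3*L
c(p) = 14 + 1085/p (c(p) = 14 + 7*(155/p) = 14 + 1085/p)
b = -1043/12 (b = (14 + 1085/((3*(-1))))/4 = (14 + 1085/(-3))/4 = (14 + 1085*(-⅓))/4 = (14 - 1085/3)/4 = (¼)*(-1043/3) = -1043/12 ≈ -86.917)
((10010 + t(3/53)) - 5*(-12)*16) - b = ((10010 + 74*(3/53)²) - 5*(-12)*16) - 1*(-1043/12) = ((10010 + 74*(3*(1/53))²) + 60*16) + 1043/12 = ((10010 + 74*(3/53)²) + 960) + 1043/12 = ((10010 + 74*(9/2809)) + 960) + 1043/12 = ((10010 + 666/2809) + 960) + 1043/12 = (28118756/2809 + 960) + 1043/12 = 30815396/2809 + 1043/12 = 372714539/33708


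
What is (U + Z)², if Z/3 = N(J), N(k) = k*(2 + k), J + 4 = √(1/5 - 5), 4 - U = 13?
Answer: -38871/25 - 216*I*√30/25 ≈ -1554.8 - 47.323*I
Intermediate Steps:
U = -9 (U = 4 - 1*13 = 4 - 13 = -9)
J = -4 + 2*I*√30/5 (J = -4 + √(1/5 - 5) = -4 + √(1*(⅕) - 5) = -4 + √(⅕ - 5) = -4 + √(-24/5) = -4 + 2*I*√30/5 ≈ -4.0 + 2.1909*I)
Z = 3*(-4 + 2*I*√30/5)*(-2 + 2*I*√30/5) (Z = 3*((-4 + 2*I*√30/5)*(2 + (-4 + 2*I*√30/5))) = 3*((-4 + 2*I*√30/5)*(-2 + 2*I*√30/5)) = 3*(-4 + 2*I*√30/5)*(-2 + 2*I*√30/5) ≈ 9.6 - 39.436*I)
(U + Z)² = (-9 + (48/5 - 36*I*√30/5))² = (⅗ - 36*I*√30/5)²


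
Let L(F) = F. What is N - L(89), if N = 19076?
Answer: 18987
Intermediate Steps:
N - L(89) = 19076 - 1*89 = 19076 - 89 = 18987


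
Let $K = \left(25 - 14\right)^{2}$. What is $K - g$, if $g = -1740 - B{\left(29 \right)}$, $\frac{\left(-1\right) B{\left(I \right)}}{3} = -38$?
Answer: $1975$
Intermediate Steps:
$B{\left(I \right)} = 114$ ($B{\left(I \right)} = \left(-3\right) \left(-38\right) = 114$)
$K = 121$ ($K = 11^{2} = 121$)
$g = -1854$ ($g = -1740 - 114 = -1854$)
$K - g = 121 - -1854 = 121 + 1854 = 1975$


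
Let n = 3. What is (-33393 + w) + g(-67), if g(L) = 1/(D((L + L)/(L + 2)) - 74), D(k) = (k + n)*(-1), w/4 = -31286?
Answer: -814721708/5139 ≈ -1.5854e+5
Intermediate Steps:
w = -125144 (w = 4*(-31286) = -125144)
D(k) = -3 - k (D(k) = (k + 3)*(-1) = (3 + k)*(-1) = -3 - k)
g(L) = 1/(-77 - 2*L/(2 + L)) (g(L) = 1/((-3 - (L + L)/(L + 2)) - 74) = 1/((-3 - 2*L/(2 + L)) - 74) = 1/(-77 - 2*L/(2 + L)))
(-33393 + w) + g(-67) = (-33393 - 125144) + (-2 - 1*(-67))/(154 + 79*(-67)) = -158537 + (-2 + 67)/(154 - 5293) = -158537 + 65/(-5139) = -158537 - 1/5139*65 = -158537 - 65/5139 = -814721708/5139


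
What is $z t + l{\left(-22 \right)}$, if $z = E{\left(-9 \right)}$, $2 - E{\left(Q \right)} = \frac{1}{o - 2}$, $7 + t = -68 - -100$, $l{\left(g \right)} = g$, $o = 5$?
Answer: $\frac{59}{3} \approx 19.667$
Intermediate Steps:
$t = 25$ ($t = -7 - -32 = -7 + \left(-68 + 100\right) = -7 + 32 = 25$)
$E{\left(Q \right)} = \frac{5}{3}$ ($E{\left(Q \right)} = 2 - \frac{1}{5 - 2} = 2 - \frac{1}{3} = \frac{5}{3}$)
$z = \frac{5}{3} \approx 1.6667$
$z t + l{\left(-22 \right)} = \frac{5}{3} \cdot 25 - 22 = \frac{125}{3} - 22 = \frac{59}{3}$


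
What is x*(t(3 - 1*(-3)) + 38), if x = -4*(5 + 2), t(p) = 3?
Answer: -1148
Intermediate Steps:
x = -28 (x = -4*7 = -28)
x*(t(3 - 1*(-3)) + 38) = -28*(3 + 38) = -28*41 = -1148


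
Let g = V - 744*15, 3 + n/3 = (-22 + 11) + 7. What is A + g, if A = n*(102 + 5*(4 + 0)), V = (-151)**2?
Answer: 9079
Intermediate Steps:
V = 22801
n = -21 (n = -9 + 3*((-22 + 11) + 7) = -9 + 3*(-11 + 7) = -9 + 3*(-4) = -9 - 12 = -21)
g = 11641 (g = 22801 - 744*15 = 22801 - 1*11160 = 22801 - 11160 = 11641)
A = -2562 (A = -21*(102 + 5*(4 + 0)) = -21*(102 + 5*4) = -21*(102 + 20) = -21*122 = -2562)
A + g = -2562 + 11641 = 9079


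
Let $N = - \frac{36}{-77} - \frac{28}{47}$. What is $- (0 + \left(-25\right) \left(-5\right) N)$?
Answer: $\frac{58000}{3619} \approx 16.027$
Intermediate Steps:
$N = - \frac{464}{3619}$ ($N = \left(-36\right) \left(- \frac{1}{77}\right) - \frac{28}{47} = \frac{36}{77} - \frac{28}{47} = - \frac{464}{3619} \approx -0.12821$)
$- (0 + \left(-25\right) \left(-5\right) N) = - (0 + \left(-25\right) \left(-5\right) \left(- \frac{464}{3619}\right)) = - (0 + 125 \left(- \frac{464}{3619}\right)) = - (0 - \frac{58000}{3619}) = \left(-1\right) \left(- \frac{58000}{3619}\right) = \frac{58000}{3619}$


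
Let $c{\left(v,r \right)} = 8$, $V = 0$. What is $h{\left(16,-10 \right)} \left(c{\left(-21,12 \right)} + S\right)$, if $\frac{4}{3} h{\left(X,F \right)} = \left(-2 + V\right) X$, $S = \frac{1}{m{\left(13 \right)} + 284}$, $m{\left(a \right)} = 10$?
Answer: $- \frac{9412}{49} \approx -192.08$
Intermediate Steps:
$S = \frac{1}{294}$ ($S = \frac{1}{10 + 284} = \frac{1}{294} \approx 0.0034014$)
$h{\left(X,F \right)} = - \frac{3 X}{2}$ ($h{\left(X,F \right)} = \frac{3 \left(-2 + 0\right) X}{4} = \frac{3 \left(- 2 X\right)}{4} = - \frac{3 X}{2}$)
$h{\left(16,-10 \right)} \left(c{\left(-21,12 \right)} + S\right) = \left(- \frac{3}{2}\right) 16 \left(8 + \frac{1}{294}\right) = \left(-24\right) \frac{2353}{294} = - \frac{9412}{49}$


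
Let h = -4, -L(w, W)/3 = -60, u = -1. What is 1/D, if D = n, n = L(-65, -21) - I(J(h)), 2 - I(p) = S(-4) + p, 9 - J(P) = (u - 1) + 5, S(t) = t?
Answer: 1/180 ≈ 0.0055556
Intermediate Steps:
L(w, W) = 180 (L(w, W) = -3*(-60) = 180)
J(P) = 6 (J(P) = 9 - ((-1 - 1) + 5) = 9 - (-2 + 5) = 9 - 1*3 = 9 - 3 = 6)
I(p) = 6 - p (I(p) = 2 - (-4 + p) = 2 + (4 - p) = 6 - p)
n = 180 (n = 180 - (6 - 1*6) = 180 - (6 - 6) = 180 - 1*0 = 180 + 0 = 180)
D = 180
1/D = 1/180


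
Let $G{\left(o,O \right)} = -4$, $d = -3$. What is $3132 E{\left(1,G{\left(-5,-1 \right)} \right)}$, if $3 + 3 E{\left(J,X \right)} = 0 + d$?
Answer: $-6264$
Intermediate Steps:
$E{\left(J,X \right)} = -2$ ($E{\left(J,X \right)} = -1 + \frac{0 - 3}{3} = -1 + \frac{1}{3} \left(-3\right) = -1 - 1 = -2$)
$3132 E{\left(1,G{\left(-5,-1 \right)} \right)} = 3132 \left(-2\right) = -6264$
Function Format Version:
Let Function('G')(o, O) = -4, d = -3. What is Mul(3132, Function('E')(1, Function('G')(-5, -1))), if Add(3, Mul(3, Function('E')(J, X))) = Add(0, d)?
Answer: -6264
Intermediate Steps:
Function('E')(J, X) = -2 (Function('E')(J, X) = Add(-1, Mul(Rational(1, 3), Add(0, -3))) = Add(-1, Mul(Rational(1, 3), -3)) = Add(-1, -1) = -2)
Mul(3132, Function('E')(1, Function('G')(-5, -1))) = Mul(3132, -2) = -6264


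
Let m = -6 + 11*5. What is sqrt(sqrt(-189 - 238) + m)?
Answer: sqrt(49 + I*sqrt(427)) ≈ 7.1477 + 1.4455*I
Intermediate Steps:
m = 49 (m = -6 + 55 = 49)
sqrt(sqrt(-189 - 238) + m) = sqrt(sqrt(-189 - 238) + 49) = sqrt(sqrt(-427) + 49) = sqrt(I*sqrt(427) + 49) = sqrt(49 + I*sqrt(427))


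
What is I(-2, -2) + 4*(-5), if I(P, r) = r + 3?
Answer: -19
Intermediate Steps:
I(P, r) = 3 + r
I(-2, -2) + 4*(-5) = (3 - 2) + 4*(-5) = 1 - 20 = -19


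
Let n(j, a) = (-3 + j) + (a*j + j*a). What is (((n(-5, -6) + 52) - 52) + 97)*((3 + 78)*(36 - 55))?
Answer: -229311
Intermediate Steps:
n(j, a) = -3 + j + 2*a*j (n(j, a) = (-3 + j) + (a*j + a*j) = (-3 + j) + 2*a*j = -3 + j + 2*a*j)
(((n(-5, -6) + 52) - 52) + 97)*((3 + 78)*(36 - 55)) = ((((-3 - 5 + 2*(-6)*(-5)) + 52) - 52) + 97)*((3 + 78)*(36 - 55)) = ((((-3 - 5 + 60) + 52) - 52) + 97)*(81*(-19)) = (((52 + 52) - 52) + 97)*(-1539) = ((104 - 52) + 97)*(-1539) = (52 + 97)*(-1539) = 149*(-1539) = -229311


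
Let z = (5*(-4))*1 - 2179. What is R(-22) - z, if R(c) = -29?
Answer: 2170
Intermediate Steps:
z = -2199 (z = -20*1 - 2179 = -20 - 2179 = -2199)
R(-22) - z = -29 - 1*(-2199) = -29 + 2199 = 2170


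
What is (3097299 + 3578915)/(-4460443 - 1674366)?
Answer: -6676214/6134809 ≈ -1.0883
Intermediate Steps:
(3097299 + 3578915)/(-4460443 - 1674366) = 6676214/(-6134809) = 6676214*(-1/6134809) = -6676214/6134809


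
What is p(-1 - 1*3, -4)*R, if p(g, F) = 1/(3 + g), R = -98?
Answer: 98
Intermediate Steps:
p(-1 - 1*3, -4)*R = -98/(3 + (-1 - 1*3)) = -98/(3 + (-1 - 3)) = -98/(3 - 4) = -98/(-1) = -1*(-98) = 98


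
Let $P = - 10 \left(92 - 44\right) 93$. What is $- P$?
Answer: $44640$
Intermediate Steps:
$P = -44640$ ($P = \left(-10\right) 48 \cdot 93 = \left(-480\right) 93 = -44640$)
$- P = \left(-1\right) \left(-44640\right) = 44640$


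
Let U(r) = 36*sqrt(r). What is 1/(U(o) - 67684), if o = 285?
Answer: -16921/1145188624 - 9*sqrt(285)/1145188624 ≈ -1.4908e-5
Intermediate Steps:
1/(U(o) - 67684) = 1/(36*sqrt(285) - 67684) = 1/(-67684 + 36*sqrt(285))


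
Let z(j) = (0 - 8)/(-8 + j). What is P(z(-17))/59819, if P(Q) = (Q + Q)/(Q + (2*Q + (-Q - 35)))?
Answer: -16/51384521 ≈ -3.1138e-7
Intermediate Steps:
z(j) = -8/(-8 + j)
P(Q) = 2*Q/(-35 + 2*Q) (P(Q) = (2*Q)/(Q + (2*Q + (-35 - Q))) = (2*Q)/(Q + (-35 + Q)) = (2*Q)/(-35 + 2*Q) = 2*Q/(-35 + 2*Q))
P(z(-17))/59819 = (2*(-8/(-8 - 17))/(-35 + 2*(-8/(-8 - 17))))/59819 = (2*(-8/(-25))/(-35 + 2*(-8/(-25))))*(1/59819) = (2*(-8*(-1/25))/(-35 + 2*(-8*(-1/25))))*(1/59819) = (2*(8/25)/(-35 + 2*(8/25)))*(1/59819) = (2*(8/25)/(-35 + 16/25))*(1/59819) = (2*(8/25)/(-859/25))*(1/59819) = (2*(8/25)*(-25/859))*(1/59819) = -16/859*1/59819 = -16/51384521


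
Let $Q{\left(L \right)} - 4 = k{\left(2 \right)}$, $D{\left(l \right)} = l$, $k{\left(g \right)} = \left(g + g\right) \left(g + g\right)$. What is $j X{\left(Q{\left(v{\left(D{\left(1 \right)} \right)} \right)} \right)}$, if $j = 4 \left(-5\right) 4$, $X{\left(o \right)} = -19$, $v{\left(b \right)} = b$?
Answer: $1520$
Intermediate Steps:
$k{\left(g \right)} = 4 g^{2}$ ($k{\left(g \right)} = 2 g 2 g = 4 g^{2}$)
$Q{\left(L \right)} = 20$ ($Q{\left(L \right)} = 4 + 4 \cdot 2^{2} = 4 + 4 \cdot 4 = 4 + 16 = 20$)
$j = -80$ ($j = \left(-20\right) 4 = -80$)
$j X{\left(Q{\left(v{\left(D{\left(1 \right)} \right)} \right)} \right)} = \left(-80\right) \left(-19\right) = 1520$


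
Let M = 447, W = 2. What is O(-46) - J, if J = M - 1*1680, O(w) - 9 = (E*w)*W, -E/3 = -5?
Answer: -138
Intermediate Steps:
E = 15 (E = -3*(-5) = 15)
O(w) = 9 + 30*w (O(w) = 9 + (15*w)*2 = 9 + 30*w)
J = -1233 (J = 447 - 1*1680 = 447 - 1680 = -1233)
O(-46) - J = (9 + 30*(-46)) - 1*(-1233) = (9 - 1380) + 1233 = -1371 + 1233 = -138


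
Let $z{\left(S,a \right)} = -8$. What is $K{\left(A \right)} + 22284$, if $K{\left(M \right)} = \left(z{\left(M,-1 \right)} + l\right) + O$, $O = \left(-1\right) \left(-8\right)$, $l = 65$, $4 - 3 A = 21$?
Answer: $22349$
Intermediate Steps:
$A = - \frac{17}{3}$ ($A = \frac{4}{3} - 7 = - \frac{17}{3} \approx -5.6667$)
$O = 8$
$K{\left(M \right)} = 65$ ($K{\left(M \right)} = \left(-8 + 65\right) + 8 = 57 + 8 = 65$)
$K{\left(A \right)} + 22284 = 65 + 22284 = 22349$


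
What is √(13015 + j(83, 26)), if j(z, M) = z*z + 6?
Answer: √19910 ≈ 141.10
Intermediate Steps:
j(z, M) = 6 + z² (j(z, M) = z² + 6 = 6 + z²)
√(13015 + j(83, 26)) = √(13015 + (6 + 83²)) = √(13015 + (6 + 6889)) = √(13015 + 6895) = √19910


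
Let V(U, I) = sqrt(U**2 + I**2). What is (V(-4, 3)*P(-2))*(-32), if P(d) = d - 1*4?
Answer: 960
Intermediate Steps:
P(d) = -4 + d (P(d) = d - 4 = -4 + d)
V(U, I) = sqrt(I**2 + U**2)
(V(-4, 3)*P(-2))*(-32) = (sqrt(3**2 + (-4)**2)*(-4 - 2))*(-32) = (sqrt(9 + 16)*(-6))*(-32) = (sqrt(25)*(-6))*(-32) = (5*(-6))*(-32) = -30*(-32) = 960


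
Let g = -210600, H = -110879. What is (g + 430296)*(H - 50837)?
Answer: -35528358336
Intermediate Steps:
(g + 430296)*(H - 50837) = (-210600 + 430296)*(-110879 - 50837) = 219696*(-161716) = -35528358336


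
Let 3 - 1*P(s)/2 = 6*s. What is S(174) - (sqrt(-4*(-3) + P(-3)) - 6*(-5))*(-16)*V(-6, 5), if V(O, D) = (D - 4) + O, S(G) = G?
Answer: -2226 - 240*sqrt(6) ≈ -2813.9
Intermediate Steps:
V(O, D) = -4 + D + O (V(O, D) = (-4 + D) + O = -4 + D + O)
P(s) = 6 - 12*s
S(174) - (sqrt(-4*(-3) + P(-3)) - 6*(-5))*(-16)*V(-6, 5) = 174 - (sqrt(-4*(-3) + (6 - 12*(-3))) - 6*(-5))*(-16)*(-4 + 5 - 6) = 174 - (sqrt(12 + (6 + 36)) - 1*(-30))*(-16)*(-5) = 174 - (sqrt(12 + 42) + 30)*(-16)*(-5) = 174 - (sqrt(54) + 30)*(-16)*(-5) = 174 - (3*sqrt(6) + 30)*(-16)*(-5) = 174 - (30 + 3*sqrt(6))*(-16)*(-5) = 174 - (-480 - 48*sqrt(6))*(-5) = 174 - (2400 + 240*sqrt(6)) = 174 + (-2400 - 240*sqrt(6)) = -2226 - 240*sqrt(6)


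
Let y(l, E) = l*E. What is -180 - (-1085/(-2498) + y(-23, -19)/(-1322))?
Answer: -148691706/825589 ≈ -180.10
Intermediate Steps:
y(l, E) = E*l
-180 - (-1085/(-2498) + y(-23, -19)/(-1322)) = -180 - (-1085/(-2498) - 19*(-23)/(-1322)) = -180 - (-1085*(-1/2498) + 437*(-1/1322)) = -180 - (1085/2498 - 437/1322) = -180 - 1*85686/825589 = -180 - 85686/825589 = -148691706/825589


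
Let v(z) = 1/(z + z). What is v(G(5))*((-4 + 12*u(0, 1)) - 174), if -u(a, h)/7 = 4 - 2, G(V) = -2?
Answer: 173/2 ≈ 86.500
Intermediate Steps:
v(z) = 1/(2*z)
u(a, h) = -14 (u(a, h) = -7*(4 - 2) = -7*2 = -14)
v(G(5))*((-4 + 12*u(0, 1)) - 174) = ((1/2)/(-2))*((-4 + 12*(-14)) - 174) = ((1/2)*(-1/2))*((-4 - 168) - 174) = -(-172 - 174)/4 = -1/4*(-346) = 173/2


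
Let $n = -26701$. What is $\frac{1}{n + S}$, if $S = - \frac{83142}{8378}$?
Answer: $- \frac{4189}{111892060} \approx -3.7438 \cdot 10^{-5}$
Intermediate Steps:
$S = - \frac{41571}{4189}$ ($S = \left(-83142\right) \frac{1}{8378} = - \frac{41571}{4189} \approx -9.9238$)
$\frac{1}{n + S} = \frac{1}{-26701 - \frac{41571}{4189}} = \frac{1}{- \frac{111892060}{4189}} = - \frac{4189}{111892060}$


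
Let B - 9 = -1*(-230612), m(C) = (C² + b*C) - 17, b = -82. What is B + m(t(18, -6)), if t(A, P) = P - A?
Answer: 233148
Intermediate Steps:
m(C) = -17 + C² - 82*C (m(C) = (C² - 82*C) - 17 = -17 + C² - 82*C)
B = 230621 (B = 9 - 1*(-230612) = 9 + 230612 = 230621)
B + m(t(18, -6)) = 230621 + (-17 + (-6 - 1*18)² - 82*(-6 - 1*18)) = 230621 + (-17 + (-6 - 18)² - 82*(-6 - 18)) = 230621 + (-17 + (-24)² - 82*(-24)) = 230621 + (-17 + 576 + 1968) = 230621 + 2527 = 233148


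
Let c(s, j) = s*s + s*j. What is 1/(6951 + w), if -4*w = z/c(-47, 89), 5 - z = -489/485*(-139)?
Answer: 1914780/13309603007 ≈ 0.00014386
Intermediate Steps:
c(s, j) = s² + j*s
z = -65546/485 (z = 5 - (-489/485)*(-139) = 5 - (-489*1/485)*(-139) = 5 - (-489)*(-139)/485 = 5 - 1*67971/485 = 5 - 67971/485 = -65546/485 ≈ -135.15)
w = -32773/1914780 (w = -(-32773)/(970*((-47*(89 - 47)))) = -(-32773)/(970*((-47*42))) = -(-32773)/(970*(-1974)) = -(-32773)*(-1)/(970*1974) = -¼*32773/478695 = -32773/1914780 ≈ -0.017116)
1/(6951 + w) = 1/(6951 - 32773/1914780) = 1/(13309603007/1914780) = 1914780/13309603007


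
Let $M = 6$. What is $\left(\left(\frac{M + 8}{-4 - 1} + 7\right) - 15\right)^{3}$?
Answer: $- \frac{157464}{125} \approx -1259.7$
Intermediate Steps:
$\left(\left(\frac{M + 8}{-4 - 1} + 7\right) - 15\right)^{3} = \left(\left(\frac{6 + 8}{-4 - 1} + 7\right) - 15\right)^{3} = \left(\left(\frac{14}{-5} + 7\right) - 15\right)^{3} = \left(\left(14 \left(- \frac{1}{5}\right) + 7\right) - 15\right)^{3} = \left(\left(- \frac{14}{5} + 7\right) - 15\right)^{3} = \left(\frac{21}{5} - 15\right)^{3} = \left(- \frac{54}{5}\right)^{3} = - \frac{157464}{125}$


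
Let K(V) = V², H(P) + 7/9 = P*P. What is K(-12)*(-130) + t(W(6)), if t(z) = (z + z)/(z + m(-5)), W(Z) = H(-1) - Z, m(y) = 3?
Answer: -467896/25 ≈ -18716.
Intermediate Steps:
H(P) = -7/9 + P² (H(P) = -7/9 + P*P = -7/9 + P²)
W(Z) = 2/9 - Z (W(Z) = (-7/9 + (-1)²) - Z = (-7/9 + 1) - Z = 2/9 - Z)
t(z) = 2*z/(3 + z) (t(z) = (z + z)/(z + 3) = (2*z)/(3 + z) = 2*z/(3 + z))
K(-12)*(-130) + t(W(6)) = (-12)²*(-130) + 2*(2/9 - 1*6)/(3 + (2/9 - 1*6)) = 144*(-130) + 2*(2/9 - 6)/(3 + (2/9 - 6)) = -18720 + 2*(-52/9)/(3 - 52/9) = -18720 + 2*(-52/9)/(-25/9) = -18720 + 2*(-52/9)*(-9/25) = -18720 + 104/25 = -467896/25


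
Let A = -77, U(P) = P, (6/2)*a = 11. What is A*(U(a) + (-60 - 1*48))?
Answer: 24101/3 ≈ 8033.7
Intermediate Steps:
a = 11/3 (a = (1/3)*11 = 11/3 ≈ 3.6667)
A*(U(a) + (-60 - 1*48)) = -77*(11/3 + (-60 - 1*48)) = -77*(11/3 + (-60 - 48)) = -77*(11/3 - 108) = -77*(-313/3) = 24101/3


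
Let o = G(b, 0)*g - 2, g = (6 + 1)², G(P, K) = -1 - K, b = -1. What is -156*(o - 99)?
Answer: 23400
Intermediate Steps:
g = 49 (g = 7² = 49)
o = -51 (o = (-1 - 1*0)*49 - 2 = (-1 + 0)*49 - 2 = -1*49 - 2 = -49 - 2 = -51)
-156*(o - 99) = -156*(-51 - 99) = -156*(-150) = 23400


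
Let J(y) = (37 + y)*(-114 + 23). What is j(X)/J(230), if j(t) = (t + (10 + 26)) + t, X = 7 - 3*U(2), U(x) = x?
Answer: -38/24297 ≈ -0.0015640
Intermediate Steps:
J(y) = -3367 - 91*y (J(y) = (37 + y)*(-91) = -3367 - 91*y)
X = 1 (X = 7 - 3*2 = 7 - 6 = 1)
j(t) = 36 + 2*t (j(t) = (t + 36) + t = (36 + t) + t = 36 + 2*t)
j(X)/J(230) = (36 + 2*1)/(-3367 - 91*230) = (36 + 2)/(-3367 - 20930) = 38/(-24297) = 38*(-1/24297) = -38/24297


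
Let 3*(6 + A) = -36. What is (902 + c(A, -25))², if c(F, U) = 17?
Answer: 844561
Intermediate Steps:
A = -18 (A = -6 + (⅓)*(-36) = -6 - 12 = -18)
(902 + c(A, -25))² = (902 + 17)² = 919² = 844561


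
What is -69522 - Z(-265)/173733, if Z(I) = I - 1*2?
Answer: -4026088453/57911 ≈ -69522.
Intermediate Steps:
Z(I) = -2 + I (Z(I) = I - 2 = -2 + I)
-69522 - Z(-265)/173733 = -69522 - (-2 - 265)/173733 = -69522 - (-267)/173733 = -69522 - 1*(-89/57911) = -69522 + 89/57911 = -4026088453/57911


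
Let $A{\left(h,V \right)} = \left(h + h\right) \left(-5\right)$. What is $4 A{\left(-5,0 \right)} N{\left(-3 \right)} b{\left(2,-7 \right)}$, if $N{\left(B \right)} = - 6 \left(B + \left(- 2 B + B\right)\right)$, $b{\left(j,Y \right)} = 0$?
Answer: $0$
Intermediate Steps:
$A{\left(h,V \right)} = - 10 h$ ($A{\left(h,V \right)} = 2 h \left(-5\right) = - 10 h$)
$N{\left(B \right)} = 0$ ($N{\left(B \right)} = - 6 \left(B - B\right) = \left(-6\right) 0 = 0$)
$4 A{\left(-5,0 \right)} N{\left(-3 \right)} b{\left(2,-7 \right)} = 4 \left(\left(-10\right) \left(-5\right)\right) 0 \cdot 0 = 4 \cdot 50 \cdot 0 \cdot 0 = 200 \cdot 0 \cdot 0 = 0 \cdot 0 = 0$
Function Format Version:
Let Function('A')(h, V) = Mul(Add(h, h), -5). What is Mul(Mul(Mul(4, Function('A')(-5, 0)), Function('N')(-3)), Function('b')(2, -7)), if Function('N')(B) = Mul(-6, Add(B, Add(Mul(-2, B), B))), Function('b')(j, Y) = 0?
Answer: 0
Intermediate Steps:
Function('A')(h, V) = Mul(-10, h) (Function('A')(h, V) = Mul(Mul(2, h), -5) = Mul(-10, h))
Function('N')(B) = 0 (Function('N')(B) = Mul(-6, Add(B, Mul(-1, B))) = Mul(-6, 0) = 0)
Mul(Mul(Mul(4, Function('A')(-5, 0)), Function('N')(-3)), Function('b')(2, -7)) = Mul(Mul(Mul(4, Mul(-10, -5)), 0), 0) = Mul(Mul(Mul(4, 50), 0), 0) = Mul(Mul(200, 0), 0) = Mul(0, 0) = 0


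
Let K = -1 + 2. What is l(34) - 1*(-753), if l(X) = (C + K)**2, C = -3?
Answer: 757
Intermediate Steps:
K = 1
l(X) = 4 (l(X) = (-3 + 1)**2 = (-2)**2 = 4)
l(34) - 1*(-753) = 4 - 1*(-753) = 4 + 753 = 757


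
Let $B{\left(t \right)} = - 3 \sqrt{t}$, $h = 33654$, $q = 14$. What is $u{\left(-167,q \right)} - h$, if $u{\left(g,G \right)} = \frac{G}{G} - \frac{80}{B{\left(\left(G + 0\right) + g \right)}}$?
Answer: $-33653 - \frac{80 i \sqrt{17}}{153} \approx -33653.0 - 2.1559 i$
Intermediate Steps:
$u{\left(g,G \right)} = 1 + \frac{80}{3 \sqrt{G + g}}$ ($u{\left(g,G \right)} = \frac{G}{G} - \frac{80}{\left(-3\right) \sqrt{\left(G + 0\right) + g}} = 1 - \frac{80}{\left(-3\right) \sqrt{G + g}} = 1 - 80 \left(- \frac{1}{3 \sqrt{G + g}}\right) = 1 + \frac{80}{3 \sqrt{G + g}}$)
$u{\left(-167,q \right)} - h = \left(1 + \frac{80}{3 \sqrt{14 - 167}}\right) - 33654 = \left(1 + \frac{80}{3 \cdot 3 i \sqrt{17}}\right) - 33654 = \left(1 + \frac{80 \left(- \frac{i \sqrt{17}}{51}\right)}{3}\right) - 33654 = \left(1 - \frac{80 i \sqrt{17}}{153}\right) - 33654 = -33653 - \frac{80 i \sqrt{17}}{153}$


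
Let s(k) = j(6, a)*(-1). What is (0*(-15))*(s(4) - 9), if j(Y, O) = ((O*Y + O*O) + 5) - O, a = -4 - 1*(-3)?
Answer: 0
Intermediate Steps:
a = -1 (a = -4 + 3 = -1)
j(Y, O) = 5 + O² - O + O*Y (j(Y, O) = ((O*Y + O²) + 5) - O = ((O² + O*Y) + 5) - O = (5 + O² + O*Y) - O = 5 + O² - O + O*Y)
s(k) = -1 (s(k) = (5 + (-1)² - 1*(-1) - 1*6)*(-1) = (5 + 1 + 1 - 6)*(-1) = 1*(-1) = -1)
(0*(-15))*(s(4) - 9) = (0*(-15))*(-1 - 9) = 0*(-10) = 0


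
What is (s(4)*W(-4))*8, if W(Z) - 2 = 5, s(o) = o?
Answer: 224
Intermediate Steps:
W(Z) = 7 (W(Z) = 2 + 5 = 7)
(s(4)*W(-4))*8 = (4*7)*8 = 28*8 = 224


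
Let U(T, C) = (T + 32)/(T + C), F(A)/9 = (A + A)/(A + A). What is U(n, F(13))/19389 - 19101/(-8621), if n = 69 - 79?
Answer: 370159627/167152569 ≈ 2.2145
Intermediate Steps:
F(A) = 9 (F(A) = 9*((A + A)/(A + A)) = 9*((2*A)/((2*A))) = 9*((2*A)*(1/(2*A))) = 9*1 = 9)
n = -10
U(T, C) = (32 + T)/(C + T)
U(n, F(13))/19389 - 19101/(-8621) = ((32 - 10)/(9 - 10))/19389 - 19101/(-8621) = (22/(-1))*(1/19389) - 19101*(-1/8621) = -1*22*(1/19389) + 19101/8621 = -22*1/19389 + 19101/8621 = -22/19389 + 19101/8621 = 370159627/167152569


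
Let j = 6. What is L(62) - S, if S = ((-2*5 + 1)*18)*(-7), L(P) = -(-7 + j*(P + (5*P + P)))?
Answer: -3731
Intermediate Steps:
L(P) = 7 - 42*P (L(P) = -(-7 + 6*(P + (5*P + P))) = -(-7 + 6*(P + 6*P)) = -(-7 + 6*(7*P)) = -(-7 + 42*P) = 7 - 42*P)
S = 1134 (S = ((-10 + 1)*18)*(-7) = -9*18*(-7) = -162*(-7) = 1134)
L(62) - S = (7 - 42*62) - 1*1134 = (7 - 2604) - 1134 = -2597 - 1134 = -3731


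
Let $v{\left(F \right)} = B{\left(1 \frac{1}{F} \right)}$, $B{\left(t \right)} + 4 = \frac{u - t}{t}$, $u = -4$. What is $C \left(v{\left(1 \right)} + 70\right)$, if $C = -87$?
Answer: $-5307$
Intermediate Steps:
$B{\left(t \right)} = -4 + \frac{-4 - t}{t}$
$v{\left(F \right)} = -5 - 4 F$ ($v{\left(F \right)} = -5 - \frac{4}{1 \frac{1}{F}} = -5 - \frac{4}{\frac{1}{F}} = -5 - 4 F$)
$C \left(v{\left(1 \right)} + 70\right) = - 87 \left(\left(-5 - 4\right) + 70\right) = - 87 \left(-9 + 70\right) = \left(-87\right) 61 = -5307$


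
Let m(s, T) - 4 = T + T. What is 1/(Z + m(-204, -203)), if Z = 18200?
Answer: 1/17798 ≈ 5.6186e-5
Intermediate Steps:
m(s, T) = 4 + 2*T (m(s, T) = 4 + (T + T) = 4 + 2*T)
1/(Z + m(-204, -203)) = 1/(18200 + (4 + 2*(-203))) = 1/(18200 + (4 - 406)) = 1/(18200 - 402) = 1/17798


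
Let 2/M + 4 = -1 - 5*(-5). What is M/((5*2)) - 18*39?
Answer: -70199/100 ≈ -701.99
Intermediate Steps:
M = ⅒ (M = 2/(-4 + (-1 - 5*(-5))) = 2/(-4 + (-1 + 25)) = 2/(-4 + 24) = 2/20 = 2*(1/20) = ⅒ ≈ 0.10000)
M/((5*2)) - 18*39 = (⅒)/(5*2) - 18*39 = (⅒)/10 - 702 = (⅒)*(⅒) - 702 = 1/100 - 702 = -70199/100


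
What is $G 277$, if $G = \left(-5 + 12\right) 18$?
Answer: $34902$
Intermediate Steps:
$G = 126$ ($G = 7 \cdot 18 = 126$)
$G 277 = 126 \cdot 277 = 34902$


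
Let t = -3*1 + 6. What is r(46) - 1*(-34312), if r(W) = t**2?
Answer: 34321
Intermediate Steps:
t = 3 (t = -3 + 6 = 3)
r(W) = 9 (r(W) = 3**2 = 9)
r(46) - 1*(-34312) = 9 - 1*(-34312) = 9 + 34312 = 34321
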